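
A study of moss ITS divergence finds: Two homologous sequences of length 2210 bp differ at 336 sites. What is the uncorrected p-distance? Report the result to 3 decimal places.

p = 336/2210 = 0.152036… ≈ 0.152 (to 3 d.p.).

0.152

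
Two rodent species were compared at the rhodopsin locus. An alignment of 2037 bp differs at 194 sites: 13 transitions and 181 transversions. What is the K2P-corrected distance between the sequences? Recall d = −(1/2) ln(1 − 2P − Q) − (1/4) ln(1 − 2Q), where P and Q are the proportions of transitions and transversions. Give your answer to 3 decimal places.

0.102

P = 13/2037 ≈ 0.006382 and Q = 181/2037 ≈ 0.088856.
Under the Kimura two-parameter model, d = −½ ln(1 − 2P − Q) − ¼ ln(1 − 2Q).
1 − 2P − Q = 0.89838, giving −½ ln(0.89838) = 0.053581.
1 − 2Q = 0.822288, giving −¼ ln(0.822288) = 0.048916.
d = 0.053581 + 0.048916 = 0.102497.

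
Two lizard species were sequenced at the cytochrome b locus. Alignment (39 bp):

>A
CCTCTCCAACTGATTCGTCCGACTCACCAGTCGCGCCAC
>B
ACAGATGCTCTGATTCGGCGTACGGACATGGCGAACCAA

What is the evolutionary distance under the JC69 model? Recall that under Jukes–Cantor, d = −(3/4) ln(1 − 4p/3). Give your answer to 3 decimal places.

0.786

The sequences differ at 19 of 39 sites, so p = 19/39 ≈ 0.487179.
d = −(3/4) ln(1 − 4p/3) = −0.75 ln(1 − 0.649572) = −0.75 ln(0.350428)
  = −0.75 × (-1.048600) = 0.786450 substitutions/site.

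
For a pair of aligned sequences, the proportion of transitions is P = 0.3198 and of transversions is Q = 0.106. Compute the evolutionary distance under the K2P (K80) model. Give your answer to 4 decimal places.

Under the Kimura two-parameter model, d = −½ ln(1 − 2P − Q) − ¼ ln(1 − 2Q).
1 − 2P − Q = 0.2544, giving −½ ln(0.2544) = 0.684424.
1 − 2Q = 0.788, giving −¼ ln(0.788) = 0.059564.
d = 0.684424 + 0.059564 = 0.743988.

0.7440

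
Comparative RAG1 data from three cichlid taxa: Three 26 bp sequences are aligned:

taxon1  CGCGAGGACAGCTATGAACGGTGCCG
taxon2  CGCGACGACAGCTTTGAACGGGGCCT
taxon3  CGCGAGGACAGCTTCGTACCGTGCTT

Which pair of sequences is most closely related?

taxon1 and taxon2

taxon1–taxon2: 4/26 differ, p = 0.154, d = 0.172.
taxon1–taxon3: 6/26 differ, p = 0.231, d = 0.276.
taxon2–taxon3: 6/26 differ, p = 0.231, d = 0.276.
The smallest distance is between taxon1 and taxon2.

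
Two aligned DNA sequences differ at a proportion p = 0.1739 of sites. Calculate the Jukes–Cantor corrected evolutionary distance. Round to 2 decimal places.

d = −(3/4) ln(1 − 4p/3) = −0.75 ln(1 − 0.231867) = −0.75 ln(0.768133)
  = −0.75 × (-0.263792) = 0.197844 substitutions/site.

0.20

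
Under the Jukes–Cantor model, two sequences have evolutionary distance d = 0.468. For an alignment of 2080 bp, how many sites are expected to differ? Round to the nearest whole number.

Invert JC69: p = (3/4)(1 − e^(−4d/3)) = 0.75 × (1 − e^(-0.624)) = 0.75 × (1 − 0.535797) = 0.348152.
Expected differing sites = pL ≈ 0.348152 × 2080 = 724.15616 ≈ 724.

724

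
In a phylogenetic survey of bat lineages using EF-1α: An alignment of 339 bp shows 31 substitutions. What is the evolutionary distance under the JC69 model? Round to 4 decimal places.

0.0975

p = 31/339 ≈ 0.091445.
d = −(3/4) ln(1 − 4p/3) = −0.75 ln(1 − 0.121927) = −0.75 ln(0.878073)
  = −0.75 × (-0.130026) = 0.097520 substitutions/site.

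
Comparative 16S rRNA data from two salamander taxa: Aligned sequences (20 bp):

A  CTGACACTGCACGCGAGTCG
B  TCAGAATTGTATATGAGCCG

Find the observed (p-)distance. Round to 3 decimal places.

The sequences differ at 11 of 20 positions.
p = 11/20 = 0.550.

0.550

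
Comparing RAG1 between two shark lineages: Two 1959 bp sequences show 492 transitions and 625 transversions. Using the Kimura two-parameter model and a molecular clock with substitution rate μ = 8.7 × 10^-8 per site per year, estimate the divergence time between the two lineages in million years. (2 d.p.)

P = 492/1959 ≈ 0.251149 and Q = 625/1959 ≈ 0.31904.
Under the Kimura two-parameter model, d = −½ ln(1 − 2P − Q) − ¼ ln(1 − 2Q).
1 − 2P − Q = 0.178662, giving −½ ln(0.178662) = 0.861130.
1 − 2Q = 0.36192, giving −¼ ln(0.36192) = 0.254083.
d = 0.861130 + 0.254083 = 1.115213.
Under a molecular clock d = 2μt, so t = d/(2μ) = 1.115213 / (2 × 8.7 × 10^-8) = 6.41 million years.

6.41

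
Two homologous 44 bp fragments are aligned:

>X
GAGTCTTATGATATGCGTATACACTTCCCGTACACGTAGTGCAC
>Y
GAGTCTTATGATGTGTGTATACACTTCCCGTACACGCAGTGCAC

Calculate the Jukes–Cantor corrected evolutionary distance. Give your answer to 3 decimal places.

The sequences differ at 3 of 44 sites (13, 16, 37), so p = 3/44 ≈ 0.068182.
d = −(3/4) ln(1 − 4p/3) = −0.75 ln(1 − 0.090909) = −0.75 ln(0.909091)
  = −0.75 × (-0.095310) = 0.071483 substitutions/site.

0.071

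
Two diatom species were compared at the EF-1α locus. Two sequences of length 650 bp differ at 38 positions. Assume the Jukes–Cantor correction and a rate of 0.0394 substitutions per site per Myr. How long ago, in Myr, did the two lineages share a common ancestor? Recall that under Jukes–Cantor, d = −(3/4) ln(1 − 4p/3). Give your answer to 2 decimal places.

0.77

p = 38/650 ≈ 0.058462.
d = −(3/4) ln(1 − 4p/3) = −0.75 ln(1 − 0.077949) = −0.75 ln(0.922051)
  = −0.75 × (-0.081155) = 0.060866 substitutions/site.
Under a molecular clock d = 2μt, so t = d/(2μ) = 0.060866 / (2 × 0.0394) = 0.77 Myr.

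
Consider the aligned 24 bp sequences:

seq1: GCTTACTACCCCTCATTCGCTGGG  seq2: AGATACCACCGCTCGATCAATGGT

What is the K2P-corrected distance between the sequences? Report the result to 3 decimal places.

Of 24 sites, 4 differences are transitions and 6 are transversions, so P = 4/24 ≈ 0.166667 and Q = 6/24 = 0.25.
Under the Kimura two-parameter model, d = −½ ln(1 − 2P − Q) − ¼ ln(1 − 2Q).
1 − 2P − Q = 0.416666, giving −½ ln(0.416666) = 0.437735.
1 − 2Q = 0.5, giving −¼ ln(0.5) = 0.173287.
d = 0.437735 + 0.173287 = 0.611022.

0.611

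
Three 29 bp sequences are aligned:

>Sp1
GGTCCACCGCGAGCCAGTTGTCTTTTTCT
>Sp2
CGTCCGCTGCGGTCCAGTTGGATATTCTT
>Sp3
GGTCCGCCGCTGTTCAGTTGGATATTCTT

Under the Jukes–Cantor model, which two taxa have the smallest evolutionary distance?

Sp2 and Sp3

Sp1–Sp2: 10/29 differ, p = 0.345, d = 0.462.
Sp1–Sp3: 10/29 differ, p = 0.345, d = 0.462.
Sp2–Sp3: 4/29 differ, p = 0.138, d = 0.152.
The smallest distance is between Sp2 and Sp3.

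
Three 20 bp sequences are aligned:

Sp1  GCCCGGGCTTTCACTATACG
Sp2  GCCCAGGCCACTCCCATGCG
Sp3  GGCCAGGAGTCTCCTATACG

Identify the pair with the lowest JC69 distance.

Sp2 and Sp3

Sp1–Sp2: 8/20 differ, p = 0.400, d = 0.572.
Sp1–Sp3: 7/20 differ, p = 0.350, d = 0.471.
Sp2–Sp3: 6/20 differ, p = 0.300, d = 0.383.
The smallest distance is between Sp2 and Sp3.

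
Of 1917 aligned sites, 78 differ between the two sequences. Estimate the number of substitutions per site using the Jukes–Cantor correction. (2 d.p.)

0.04

p = 78/1917 ≈ 0.040689.
d = −(3/4) ln(1 − 4p/3) = −0.75 ln(1 − 0.054252) = −0.75 ln(0.945748)
  = −0.75 × (-0.055779) = 0.041834 substitutions/site.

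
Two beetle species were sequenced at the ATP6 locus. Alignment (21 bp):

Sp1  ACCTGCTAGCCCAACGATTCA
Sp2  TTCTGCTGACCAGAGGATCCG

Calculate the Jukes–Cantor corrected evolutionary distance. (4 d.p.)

The sequences differ at 9 of 21 sites (1, 2, 8, 9, 12, 13, 15, 19, 21), so p = 9/21 ≈ 0.428571.
d = −(3/4) ln(1 − 4p/3) = −0.75 ln(1 − 0.571428) = −0.75 ln(0.428572)
  = −0.75 × (-0.847297) = 0.635473 substitutions/site.

0.6355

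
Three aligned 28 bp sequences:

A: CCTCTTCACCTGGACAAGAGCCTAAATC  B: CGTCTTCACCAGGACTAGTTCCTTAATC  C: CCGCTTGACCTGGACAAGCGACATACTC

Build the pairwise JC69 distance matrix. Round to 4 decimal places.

A–B: 6/28 sites differ → p ≈ 0.214286, d = −0.75 ln(1 − 0.285715) = 0.252355 ≈ 0.2524.
A–C: 7/28 sites differ → p = 0.25, d = −0.75 ln(1 − 0.333333) = 0.304098 ≈ 0.3041.
B–C: 10/28 sites differ → p ≈ 0.357143, d = −0.75 ln(1 − 0.476191) = 0.484971 ≈ 0.4850.

d(A,B) = 0.2524, d(A,C) = 0.3041, d(B,C) = 0.4850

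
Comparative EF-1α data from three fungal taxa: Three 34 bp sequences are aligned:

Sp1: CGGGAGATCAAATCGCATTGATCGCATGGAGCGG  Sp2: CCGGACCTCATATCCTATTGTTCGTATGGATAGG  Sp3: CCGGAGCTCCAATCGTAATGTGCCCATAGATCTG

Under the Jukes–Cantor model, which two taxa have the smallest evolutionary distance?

Sp1 and Sp2

Sp1–Sp2: 10/34 differ, p = 0.294, d = 0.373.
Sp1–Sp3: 11/34 differ, p = 0.324, d = 0.423.
Sp2–Sp3: 11/34 differ, p = 0.324, d = 0.423.
The smallest distance is between Sp1 and Sp2.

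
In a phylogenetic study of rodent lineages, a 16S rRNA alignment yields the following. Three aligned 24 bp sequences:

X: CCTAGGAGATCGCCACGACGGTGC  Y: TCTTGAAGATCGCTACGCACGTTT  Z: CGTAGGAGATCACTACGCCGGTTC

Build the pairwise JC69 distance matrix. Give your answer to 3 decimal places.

d(X,Y) = 0.520, d(X,Z) = 0.244, d(Y,Z) = 0.441

X–Y: 9/24 sites differ → p = 0.375, d = −0.75 ln(1 − 0.5) = 0.519860 ≈ 0.520.
X–Z: 5/24 sites differ → p ≈ 0.208333, d = −0.75 ln(1 − 0.277777) = 0.244066 ≈ 0.244.
Y–Z: 8/24 sites differ → p ≈ 0.333333, d = −0.75 ln(1 − 0.444444) = 0.440839 ≈ 0.441.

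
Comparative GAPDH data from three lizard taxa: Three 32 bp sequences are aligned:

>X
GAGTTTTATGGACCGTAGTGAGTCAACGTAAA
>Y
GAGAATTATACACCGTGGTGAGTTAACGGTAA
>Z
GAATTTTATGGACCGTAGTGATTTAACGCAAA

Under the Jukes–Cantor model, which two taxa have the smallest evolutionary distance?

X and Z

X–Y: 8/32 differ, p = 0.250, d = 0.304.
X–Z: 4/32 differ, p = 0.125, d = 0.137.
Y–Z: 9/32 differ, p = 0.281, d = 0.353.
The smallest distance is between X and Z.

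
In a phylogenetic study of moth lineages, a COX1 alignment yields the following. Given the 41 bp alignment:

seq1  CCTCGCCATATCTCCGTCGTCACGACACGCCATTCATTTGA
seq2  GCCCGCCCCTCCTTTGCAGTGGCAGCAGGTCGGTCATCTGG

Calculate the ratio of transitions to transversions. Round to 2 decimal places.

1.86

Transitions are A↔G and C↔T; transversions are all other mismatches.
Transitions: 13. Transversions: 7.
R = 13/7 = 1.857142… ≈ 1.86 (to 2 d.p.).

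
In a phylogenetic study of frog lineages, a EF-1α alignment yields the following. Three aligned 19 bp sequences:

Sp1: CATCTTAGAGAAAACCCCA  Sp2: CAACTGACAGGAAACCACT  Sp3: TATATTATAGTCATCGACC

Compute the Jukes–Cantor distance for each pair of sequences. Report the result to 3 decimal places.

Sp1–Sp2: 6/19 sites differ → p ≈ 0.315789, d = −0.75 ln(1 − 0.421052) = 0.409907 ≈ 0.410.
Sp1–Sp3: 9/19 sites differ → p ≈ 0.473684, d = −0.75 ln(1 − 0.631579) = 0.748897 ≈ 0.749.
Sp2–Sp3: 10/19 sites differ → p ≈ 0.526316, d = −0.75 ln(1 − 0.701755) = 0.907380 ≈ 0.907.

d(Sp1,Sp2) = 0.410, d(Sp1,Sp3) = 0.749, d(Sp2,Sp3) = 0.907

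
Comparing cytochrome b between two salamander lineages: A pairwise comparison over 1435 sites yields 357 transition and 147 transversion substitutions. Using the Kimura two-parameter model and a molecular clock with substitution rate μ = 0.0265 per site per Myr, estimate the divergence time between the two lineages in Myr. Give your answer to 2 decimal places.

P = 357/1435 ≈ 0.24878 and Q = 147/1435 ≈ 0.102439.
Under the Kimura two-parameter model, d = −½ ln(1 − 2P − Q) − ¼ ln(1 − 2Q).
1 − 2P − Q = 0.400001, giving −½ ln(0.400001) = 0.458144.
1 − 2Q = 0.795122, giving −¼ ln(0.795122) = 0.057315.
d = 0.458144 + 0.057315 = 0.515459.
Under a molecular clock d = 2μt, so t = d/(2μ) = 0.515459 / (2 × 0.0265) = 9.73 Myr.

9.73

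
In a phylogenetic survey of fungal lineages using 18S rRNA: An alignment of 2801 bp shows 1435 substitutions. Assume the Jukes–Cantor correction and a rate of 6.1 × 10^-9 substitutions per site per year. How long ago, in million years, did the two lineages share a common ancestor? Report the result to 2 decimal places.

p = 1435/2801 ≈ 0.512317.
d = −(3/4) ln(1 − 4p/3) = −0.75 ln(1 − 0.683089) = −0.75 ln(0.316911)
  = −0.75 × (-1.149134) = 0.861851 substitutions/site.
Under a molecular clock d = 2μt, so t = d/(2μ) = 0.861851 / (2 × 6.1 × 10^-9) = 70.64 million years.

70.64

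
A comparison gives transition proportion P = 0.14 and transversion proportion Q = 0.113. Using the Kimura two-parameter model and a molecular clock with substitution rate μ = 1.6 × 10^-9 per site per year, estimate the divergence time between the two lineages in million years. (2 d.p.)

98.02

Under the Kimura two-parameter model, d = −½ ln(1 − 2P − Q) − ¼ ln(1 − 2Q).
1 − 2P − Q = 0.607, giving −½ ln(0.607) = 0.249613.
1 − 2Q = 0.774, giving −¼ ln(0.774) = 0.064046.
d = 0.249613 + 0.064046 = 0.313659.
Under a molecular clock d = 2μt, so t = d/(2μ) = 0.313659 / (2 × 1.6 × 10^-9) = 98.02 million years.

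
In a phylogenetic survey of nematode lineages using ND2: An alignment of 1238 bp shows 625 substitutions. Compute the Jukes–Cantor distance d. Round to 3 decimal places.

p = 625/1238 ≈ 0.504847.
d = −(3/4) ln(1 − 4p/3) = −0.75 ln(1 − 0.673129) = −0.75 ln(0.326871)
  = −0.75 × (-1.118190) = 0.838643 substitutions/site.

0.839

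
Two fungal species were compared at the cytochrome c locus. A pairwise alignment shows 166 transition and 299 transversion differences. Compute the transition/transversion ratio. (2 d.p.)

0.56

R = 166/299 = 0.555183… ≈ 0.56 (to 2 d.p.).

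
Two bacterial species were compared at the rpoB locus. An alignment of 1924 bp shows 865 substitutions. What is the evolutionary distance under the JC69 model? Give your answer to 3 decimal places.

0.686

p = 865/1924 ≈ 0.449584.
d = −(3/4) ln(1 − 4p/3) = −0.75 ln(1 − 0.599445) = −0.75 ln(0.400555)
  = −0.75 × (-0.914904) = 0.686178 substitutions/site.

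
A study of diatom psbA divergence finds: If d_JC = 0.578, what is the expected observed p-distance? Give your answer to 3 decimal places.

p = (3/4)(1 − e^(−4d/3)) = 0.75 × (1 − e^(-0.770667)) = 0.75 × (1 − 0.462704) = 0.402972.

0.403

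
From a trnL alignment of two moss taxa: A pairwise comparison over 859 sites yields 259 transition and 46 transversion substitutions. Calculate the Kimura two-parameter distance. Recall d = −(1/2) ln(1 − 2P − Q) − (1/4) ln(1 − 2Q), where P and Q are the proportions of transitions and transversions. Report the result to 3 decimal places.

P = 259/859 ≈ 0.301513 and Q = 46/859 ≈ 0.053551.
Under the Kimura two-parameter model, d = −½ ln(1 − 2P − Q) − ¼ ln(1 − 2Q).
1 − 2P − Q = 0.343423, giving −½ ln(0.343423) = 0.534396.
1 − 2Q = 0.892898, giving −¼ ln(0.892898) = 0.028321.
d = 0.534396 + 0.028321 = 0.562717.

0.563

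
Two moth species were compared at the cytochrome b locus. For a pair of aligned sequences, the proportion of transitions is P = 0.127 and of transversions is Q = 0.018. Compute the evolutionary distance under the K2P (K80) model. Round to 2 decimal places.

0.17

Under the Kimura two-parameter model, d = −½ ln(1 − 2P − Q) − ¼ ln(1 − 2Q).
1 − 2P − Q = 0.728, giving −½ ln(0.728) = 0.158727.
1 − 2Q = 0.964, giving −¼ ln(0.964) = 0.009166.
d = 0.158727 + 0.009166 = 0.167893.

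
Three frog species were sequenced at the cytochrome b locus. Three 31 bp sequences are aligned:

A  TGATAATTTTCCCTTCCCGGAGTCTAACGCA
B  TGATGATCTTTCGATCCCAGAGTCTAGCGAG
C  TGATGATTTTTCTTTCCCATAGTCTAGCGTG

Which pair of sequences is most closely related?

B and C

A–B: 9/31 differ, p = 0.290, d = 0.367.
A–C: 8/31 differ, p = 0.258, d = 0.316.
B–C: 5/31 differ, p = 0.161, d = 0.182.
The smallest distance is between B and C.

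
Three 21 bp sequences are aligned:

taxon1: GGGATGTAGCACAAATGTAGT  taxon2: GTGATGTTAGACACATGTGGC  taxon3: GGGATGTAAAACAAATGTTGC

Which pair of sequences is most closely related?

taxon1 and taxon3

taxon1–taxon2: 7/21 differ, p = 0.333, d = 0.441.
taxon1–taxon3: 4/21 differ, p = 0.190, d = 0.220.
taxon2–taxon3: 5/21 differ, p = 0.238, d = 0.286.
The smallest distance is between taxon1 and taxon3.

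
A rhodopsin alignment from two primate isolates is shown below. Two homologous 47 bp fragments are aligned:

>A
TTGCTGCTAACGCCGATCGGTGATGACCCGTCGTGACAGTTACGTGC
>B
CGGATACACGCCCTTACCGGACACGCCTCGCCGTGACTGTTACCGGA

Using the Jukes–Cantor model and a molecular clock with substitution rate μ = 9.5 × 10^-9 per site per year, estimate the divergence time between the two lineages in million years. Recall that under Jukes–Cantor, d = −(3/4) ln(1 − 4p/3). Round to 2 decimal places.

35.75

The sequences differ at 21 of 47 sites, so p = 21/47 ≈ 0.446809.
d = −(3/4) ln(1 − 4p/3) = −0.75 ln(1 − 0.595745) = −0.75 ln(0.404255)
  = −0.75 × (-0.905709) = 0.679282 substitutions/site.
Under a molecular clock d = 2μt, so t = d/(2μ) = 0.679282 / (2 × 9.5 × 10^-9) = 35.75 million years.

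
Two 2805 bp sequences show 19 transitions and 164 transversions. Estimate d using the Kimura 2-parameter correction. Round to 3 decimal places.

0.068

P = 19/2805 ≈ 0.006774 and Q = 164/2805 ≈ 0.058467.
Under the Kimura two-parameter model, d = −½ ln(1 − 2P − Q) − ¼ ln(1 − 2Q).
1 − 2P − Q = 0.927985, giving −½ ln(0.927985) = 0.037370.
1 − 2Q = 0.883066, giving −¼ ln(0.883066) = 0.031089.
d = 0.037370 + 0.031089 = 0.068459.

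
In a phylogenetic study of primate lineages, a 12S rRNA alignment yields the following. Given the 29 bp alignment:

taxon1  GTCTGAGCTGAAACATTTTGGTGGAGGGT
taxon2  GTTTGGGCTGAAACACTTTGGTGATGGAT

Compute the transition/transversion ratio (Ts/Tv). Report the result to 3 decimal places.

Transitions are A↔G and C↔T; transversions are all other mismatches.
Transitions: 5. Transversions: 1.
R = 5/1 = 5.000.

5.000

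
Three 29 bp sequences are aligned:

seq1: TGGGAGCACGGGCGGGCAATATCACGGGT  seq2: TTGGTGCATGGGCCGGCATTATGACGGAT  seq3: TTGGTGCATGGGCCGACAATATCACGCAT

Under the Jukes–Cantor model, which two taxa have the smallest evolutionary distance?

seq1–seq2: 7/29 differ, p = 0.241, d = 0.291.
seq1–seq3: 7/29 differ, p = 0.241, d = 0.291.
seq2–seq3: 4/29 differ, p = 0.138, d = 0.152.
The smallest distance is between seq2 and seq3.

seq2 and seq3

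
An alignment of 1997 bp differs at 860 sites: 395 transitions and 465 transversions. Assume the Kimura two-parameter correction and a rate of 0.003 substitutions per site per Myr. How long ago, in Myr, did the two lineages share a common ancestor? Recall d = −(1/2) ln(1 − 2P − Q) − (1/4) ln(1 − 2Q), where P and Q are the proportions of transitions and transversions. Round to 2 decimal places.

108.62

P = 395/1997 ≈ 0.197797 and Q = 465/1997 ≈ 0.232849.
Under the Kimura two-parameter model, d = −½ ln(1 − 2P − Q) − ¼ ln(1 − 2Q).
1 − 2P − Q = 0.371557, giving −½ ln(0.371557) = 0.495026.
1 − 2Q = 0.534302, giving −¼ ln(0.534302) = 0.156699.
d = 0.495026 + 0.156699 = 0.651725.
Under a molecular clock d = 2μt, so t = d/(2μ) = 0.651725 / (2 × 0.003) = 108.62 Myr.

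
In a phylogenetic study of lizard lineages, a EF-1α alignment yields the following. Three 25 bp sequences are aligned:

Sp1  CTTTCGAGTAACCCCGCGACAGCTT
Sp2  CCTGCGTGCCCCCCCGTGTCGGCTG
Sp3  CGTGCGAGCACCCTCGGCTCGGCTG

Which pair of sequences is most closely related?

Sp1–Sp2: 10/25 differ, p = 0.400, d = 0.572.
Sp1–Sp3: 10/25 differ, p = 0.400, d = 0.572.
Sp2–Sp3: 6/25 differ, p = 0.240, d = 0.289.
The smallest distance is between Sp2 and Sp3.

Sp2 and Sp3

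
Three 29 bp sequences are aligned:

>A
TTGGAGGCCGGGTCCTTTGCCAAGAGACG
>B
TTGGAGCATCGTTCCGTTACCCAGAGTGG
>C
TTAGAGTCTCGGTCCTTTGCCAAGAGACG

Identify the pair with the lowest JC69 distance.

A and C

A–B: 10/29 differ, p = 0.345, d = 0.462.
A–C: 4/29 differ, p = 0.138, d = 0.152.
B–C: 9/29 differ, p = 0.310, d = 0.401.
The smallest distance is between A and C.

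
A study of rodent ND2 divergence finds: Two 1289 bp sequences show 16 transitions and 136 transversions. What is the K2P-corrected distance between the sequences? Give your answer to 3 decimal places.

P = 16/1289 ≈ 0.012413 and Q = 136/1289 ≈ 0.105508.
Under the Kimura two-parameter model, d = −½ ln(1 − 2P − Q) − ¼ ln(1 − 2Q).
1 − 2P − Q = 0.869666, giving −½ ln(0.869666) = 0.069823.
1 − 2Q = 0.788984, giving −¼ ln(0.788984) = 0.059252.
d = 0.069823 + 0.059252 = 0.129075.

0.129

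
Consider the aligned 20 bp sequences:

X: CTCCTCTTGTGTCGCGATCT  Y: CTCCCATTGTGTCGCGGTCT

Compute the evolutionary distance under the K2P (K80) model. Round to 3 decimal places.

Of 20 sites, 2 differences are transitions and 1 are transversions, so P = 2/20 = 0.1 and Q = 1/20 = 0.05.
Under the Kimura two-parameter model, d = −½ ln(1 − 2P − Q) − ¼ ln(1 − 2Q).
1 − 2P − Q = 0.75, giving −½ ln(0.75) = 0.143841.
1 − 2Q = 0.9, giving −¼ ln(0.9) = 0.026340.
d = 0.143841 + 0.026340 = 0.170181.

0.170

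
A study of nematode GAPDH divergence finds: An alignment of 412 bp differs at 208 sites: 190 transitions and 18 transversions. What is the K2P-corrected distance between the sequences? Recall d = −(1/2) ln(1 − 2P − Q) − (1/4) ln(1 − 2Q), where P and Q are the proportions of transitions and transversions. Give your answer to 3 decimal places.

1.714

P = 190/412 ≈ 0.461165 and Q = 18/412 ≈ 0.043689.
Under the Kimura two-parameter model, d = −½ ln(1 − 2P − Q) − ¼ ln(1 − 2Q).
1 − 2P − Q = 0.033981, giving −½ ln(0.033981) = 1.690977.
1 − 2Q = 0.912622, giving −¼ ln(0.912622) = 0.022858.
d = 1.690977 + 0.022858 = 1.713835.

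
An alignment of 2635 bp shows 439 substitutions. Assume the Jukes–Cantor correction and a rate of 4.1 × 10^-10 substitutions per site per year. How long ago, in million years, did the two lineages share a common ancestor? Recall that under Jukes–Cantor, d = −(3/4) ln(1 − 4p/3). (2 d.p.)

p = 439/2635 ≈ 0.166603.
d = −(3/4) ln(1 − 4p/3) = −0.75 ln(1 − 0.222137) = −0.75 ln(0.777863)
  = −0.75 × (-0.251205) = 0.188404 substitutions/site.
Under a molecular clock d = 2μt, so t = d/(2μ) = 0.188404 / (2 × 4.1 × 10^-10) = 229.76 million years.

229.76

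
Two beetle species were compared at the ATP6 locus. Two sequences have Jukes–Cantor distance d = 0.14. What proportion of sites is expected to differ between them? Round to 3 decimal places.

0.128

p = (3/4)(1 − e^(−4d/3)) = 0.75 × (1 − e^(-0.186667)) = 0.75 × (1 − 0.829720) = 0.127710.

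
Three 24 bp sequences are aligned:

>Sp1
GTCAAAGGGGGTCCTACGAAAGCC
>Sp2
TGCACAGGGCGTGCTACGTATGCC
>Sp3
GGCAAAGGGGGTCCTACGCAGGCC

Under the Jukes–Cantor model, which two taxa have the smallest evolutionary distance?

Sp1 and Sp3

Sp1–Sp2: 7/24 differ, p = 0.292, d = 0.369.
Sp1–Sp3: 3/24 differ, p = 0.125, d = 0.137.
Sp2–Sp3: 6/24 differ, p = 0.250, d = 0.304.
The smallest distance is between Sp1 and Sp3.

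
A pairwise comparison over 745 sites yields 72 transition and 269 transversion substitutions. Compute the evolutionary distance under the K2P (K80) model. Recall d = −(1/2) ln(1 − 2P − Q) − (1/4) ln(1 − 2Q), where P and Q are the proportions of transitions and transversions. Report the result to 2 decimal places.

P = 72/745 ≈ 0.096644 and Q = 269/745 ≈ 0.361074.
Under the Kimura two-parameter model, d = −½ ln(1 − 2P − Q) − ¼ ln(1 − 2Q).
1 − 2P − Q = 0.445638, giving −½ ln(0.445638) = 0.404124.
1 − 2Q = 0.277852, giving −¼ ln(0.277852) = 0.320167.
d = 0.404124 + 0.320167 = 0.724291.

0.72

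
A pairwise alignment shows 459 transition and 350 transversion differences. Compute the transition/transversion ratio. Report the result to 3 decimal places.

R = 459/350 = 1.311428… ≈ 1.311 (to 3 d.p.).

1.311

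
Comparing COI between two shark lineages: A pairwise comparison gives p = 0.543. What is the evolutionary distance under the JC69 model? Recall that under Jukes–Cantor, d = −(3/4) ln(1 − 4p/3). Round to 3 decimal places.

0.966

d = −(3/4) ln(1 − 4p/3) = −0.75 ln(1 − 0.724) = −0.75 ln(0.276)
  = −0.75 × (-1.287354) = 0.965516 substitutions/site.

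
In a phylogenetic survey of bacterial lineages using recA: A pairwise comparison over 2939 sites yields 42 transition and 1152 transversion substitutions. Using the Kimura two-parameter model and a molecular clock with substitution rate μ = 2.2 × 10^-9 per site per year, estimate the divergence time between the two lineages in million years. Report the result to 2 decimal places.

P = 42/2939 ≈ 0.014291 and Q = 1152/2939 ≈ 0.39197.
Under the Kimura two-parameter model, d = −½ ln(1 − 2P − Q) − ¼ ln(1 − 2Q).
1 − 2P − Q = 0.579448, giving −½ ln(0.579448) = 0.272840.
1 − 2Q = 0.21606, giving −¼ ln(0.21606) = 0.383050.
d = 0.272840 + 0.383050 = 0.655890.
Under a molecular clock d = 2μt, so t = d/(2μ) = 0.655890 / (2 × 2.2 × 10^-9) = 149.07 million years.

149.07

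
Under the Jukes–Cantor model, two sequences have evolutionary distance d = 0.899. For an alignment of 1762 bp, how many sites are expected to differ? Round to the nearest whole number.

Invert JC69: p = (3/4)(1 − e^(−4d/3)) = 0.75 × (1 − e^(-1.198667)) = 0.75 × (1 − 0.301596) = 0.523803.
Expected differing sites = pL ≈ 0.523803 × 1762 = 922.940886 ≈ 923.

923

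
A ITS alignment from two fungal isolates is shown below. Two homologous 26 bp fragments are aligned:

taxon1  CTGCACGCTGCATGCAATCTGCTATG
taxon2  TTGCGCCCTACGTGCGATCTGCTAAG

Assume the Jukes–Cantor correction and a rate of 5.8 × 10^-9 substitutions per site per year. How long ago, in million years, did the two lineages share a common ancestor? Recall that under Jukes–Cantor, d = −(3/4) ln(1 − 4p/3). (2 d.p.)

The sequences differ at 7 of 26 sites (1, 5, 7, 10, 12, 16, 25), so p = 7/26 ≈ 0.269231.
d = −(3/4) ln(1 − 4p/3) = −0.75 ln(1 − 0.358975) = −0.75 ln(0.641025)
  = −0.75 × (-0.444687) = 0.333515 substitutions/site.
Under a molecular clock d = 2μt, so t = d/(2μ) = 0.333515 / (2 × 5.8 × 10^-9) = 28.75 million years.

28.75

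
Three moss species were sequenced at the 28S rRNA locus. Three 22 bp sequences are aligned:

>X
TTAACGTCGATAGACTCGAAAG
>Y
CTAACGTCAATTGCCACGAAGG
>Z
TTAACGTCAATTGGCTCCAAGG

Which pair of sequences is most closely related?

X–Y: 6/22 differ, p = 0.273, d = 0.339.
X–Z: 5/22 differ, p = 0.227, d = 0.271.
Y–Z: 4/22 differ, p = 0.182, d = 0.208.
The smallest distance is between Y and Z.

Y and Z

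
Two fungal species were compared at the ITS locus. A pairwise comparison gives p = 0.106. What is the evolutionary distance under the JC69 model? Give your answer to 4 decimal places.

d = −(3/4) ln(1 − 4p/3) = −0.75 ln(1 − 0.141333) = −0.75 ln(0.858667)
  = −0.75 × (-0.152374) = 0.114281 substitutions/site.

0.1143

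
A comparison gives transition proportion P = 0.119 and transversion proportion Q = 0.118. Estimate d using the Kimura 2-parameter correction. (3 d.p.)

Under the Kimura two-parameter model, d = −½ ln(1 − 2P − Q) − ¼ ln(1 − 2Q).
1 − 2P − Q = 0.644, giving −½ ln(0.644) = 0.220028.
1 − 2Q = 0.764, giving −¼ ln(0.764) = 0.067297.
d = 0.220028 + 0.067297 = 0.287325.

0.287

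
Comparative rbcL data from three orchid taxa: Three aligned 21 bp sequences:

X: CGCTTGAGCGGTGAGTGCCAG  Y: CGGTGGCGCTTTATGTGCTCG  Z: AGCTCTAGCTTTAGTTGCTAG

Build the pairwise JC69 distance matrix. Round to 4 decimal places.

X–Y: 9/21 sites differ → p ≈ 0.428571, d = −0.75 ln(1 − 0.571428) = 0.635472 ≈ 0.6355.
X–Z: 9/21 sites differ → p ≈ 0.428571, d = −0.75 ln(1 − 0.571428) = 0.635472 ≈ 0.6355.
Y–Z: 8/21 sites differ → p ≈ 0.380952, d = −0.75 ln(1 − 0.507936) = 0.531860 ≈ 0.5319.

d(X,Y) = 0.6355, d(X,Z) = 0.6355, d(Y,Z) = 0.5319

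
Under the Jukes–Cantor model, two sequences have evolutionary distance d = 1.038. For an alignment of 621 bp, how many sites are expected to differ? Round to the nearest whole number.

349

Invert JC69: p = (3/4)(1 − e^(−4d/3)) = 0.75 × (1 − e^(-1.384)) = 0.75 × (1 − 0.250574) = 0.562070.
Expected differing sites = pL ≈ 0.562070 × 621 = 349.04547 ≈ 349.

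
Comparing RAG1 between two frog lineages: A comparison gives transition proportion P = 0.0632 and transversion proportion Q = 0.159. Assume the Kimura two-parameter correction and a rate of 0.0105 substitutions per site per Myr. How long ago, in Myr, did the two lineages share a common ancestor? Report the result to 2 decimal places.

12.56

Under the Kimura two-parameter model, d = −½ ln(1 − 2P − Q) − ¼ ln(1 − 2Q).
1 − 2P − Q = 0.7146, giving −½ ln(0.7146) = 0.168016.
1 − 2Q = 0.682, giving −¼ ln(0.682) = 0.095681.
d = 0.168016 + 0.095681 = 0.263697.
Under a molecular clock d = 2μt, so t = d/(2μ) = 0.263697 / (2 × 0.0105) = 12.56 Myr.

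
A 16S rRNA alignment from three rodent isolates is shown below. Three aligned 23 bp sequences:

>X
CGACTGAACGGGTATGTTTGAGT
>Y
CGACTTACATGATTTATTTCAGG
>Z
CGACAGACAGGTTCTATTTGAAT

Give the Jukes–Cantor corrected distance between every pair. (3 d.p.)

X–Y: 9/23 sites differ → p ≈ 0.391304, d = −0.75 ln(1 − 0.521739) = 0.553199 ≈ 0.553.
X–Z: 7/23 sites differ → p ≈ 0.304348, d = −0.75 ln(1 − 0.405797) = 0.390401 ≈ 0.390.
Y–Z: 8/23 sites differ → p ≈ 0.347826, d = −0.75 ln(1 − 0.463768) = 0.467391 ≈ 0.467.

d(X,Y) = 0.553, d(X,Z) = 0.390, d(Y,Z) = 0.467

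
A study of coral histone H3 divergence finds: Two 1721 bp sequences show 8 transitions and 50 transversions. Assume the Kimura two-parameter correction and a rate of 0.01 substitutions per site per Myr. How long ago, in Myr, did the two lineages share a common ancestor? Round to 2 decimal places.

1.73

P = 8/1721 ≈ 0.004648 and Q = 50/1721 ≈ 0.029053.
Under the Kimura two-parameter model, d = −½ ln(1 − 2P − Q) − ¼ ln(1 − 2Q).
1 − 2P − Q = 0.961651, giving −½ ln(0.961651) = 0.019552.
1 − 2Q = 0.941894, giving −¼ ln(0.941894) = 0.014966.
d = 0.019552 + 0.014966 = 0.034518.
Under a molecular clock d = 2μt, so t = d/(2μ) = 0.034518 / (2 × 0.01) = 1.73 Myr.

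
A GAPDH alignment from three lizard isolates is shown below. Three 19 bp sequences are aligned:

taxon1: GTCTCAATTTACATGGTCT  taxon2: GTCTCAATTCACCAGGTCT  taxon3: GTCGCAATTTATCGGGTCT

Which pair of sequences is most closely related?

taxon1–taxon2: 3/19 differ, p = 0.158, d = 0.177.
taxon1–taxon3: 4/19 differ, p = 0.211, d = 0.247.
taxon2–taxon3: 4/19 differ, p = 0.211, d = 0.247.
The smallest distance is between taxon1 and taxon2.

taxon1 and taxon2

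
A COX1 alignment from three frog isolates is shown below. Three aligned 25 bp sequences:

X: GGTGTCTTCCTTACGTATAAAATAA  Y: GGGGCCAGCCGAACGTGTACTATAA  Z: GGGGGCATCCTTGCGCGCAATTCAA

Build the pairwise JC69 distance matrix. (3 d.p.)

d(X,Y) = 0.490, d(X,Z) = 0.572, d(Y,Z) = 0.572

X–Y: 9/25 sites differ → p = 0.36, d = −0.75 ln(1 − 0.48) = 0.490445 ≈ 0.490.
X–Z: 10/25 sites differ → p = 0.4, d = −0.75 ln(1 − 0.533333) = 0.571605 ≈ 0.572.
Y–Z: 10/25 sites differ → p = 0.4, d = −0.75 ln(1 − 0.533333) = 0.571605 ≈ 0.572.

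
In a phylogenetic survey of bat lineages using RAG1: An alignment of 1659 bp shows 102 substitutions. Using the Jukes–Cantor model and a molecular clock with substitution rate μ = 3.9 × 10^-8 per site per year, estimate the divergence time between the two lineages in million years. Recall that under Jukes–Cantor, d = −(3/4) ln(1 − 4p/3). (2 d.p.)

p = 102/1659 ≈ 0.061483.
d = −(3/4) ln(1 − 4p/3) = −0.75 ln(1 − 0.081977) = −0.75 ln(0.918023)
  = −0.75 × (-0.085533) = 0.064150 substitutions/site.
Under a molecular clock d = 2μt, so t = d/(2μ) = 0.064150 / (2 × 3.9 × 10^-8) = 0.82 million years.

0.82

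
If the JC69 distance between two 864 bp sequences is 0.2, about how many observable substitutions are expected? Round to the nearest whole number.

Invert JC69: p = (3/4)(1 − e^(−4d/3)) = 0.75 × (1 − e^(-0.266667)) = 0.75 × (1 − 0.765928) = 0.175554.
Expected differing sites = pL ≈ 0.175554 × 864 = 151.678656 ≈ 152.

152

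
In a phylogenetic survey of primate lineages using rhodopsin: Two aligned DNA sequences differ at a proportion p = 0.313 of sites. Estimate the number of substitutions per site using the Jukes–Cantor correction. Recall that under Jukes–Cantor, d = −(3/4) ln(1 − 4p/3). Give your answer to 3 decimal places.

d = −(3/4) ln(1 − 4p/3) = −0.75 ln(1 − 0.417333) = −0.75 ln(0.582667)
  = −0.75 × (-0.540139) = 0.405104 substitutions/site.

0.405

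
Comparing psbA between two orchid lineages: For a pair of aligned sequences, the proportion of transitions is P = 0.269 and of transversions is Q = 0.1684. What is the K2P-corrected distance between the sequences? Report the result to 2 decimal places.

0.72

Under the Kimura two-parameter model, d = −½ ln(1 − 2P − Q) − ¼ ln(1 − 2Q).
1 − 2P − Q = 0.2936, giving −½ ln(0.2936) = 0.612768.
1 − 2Q = 0.6632, giving −¼ ln(0.6632) = 0.102670.
d = 0.612768 + 0.102670 = 0.715438.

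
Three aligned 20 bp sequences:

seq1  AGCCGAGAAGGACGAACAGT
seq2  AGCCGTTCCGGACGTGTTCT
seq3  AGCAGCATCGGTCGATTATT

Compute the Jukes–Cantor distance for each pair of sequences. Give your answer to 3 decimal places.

seq1–seq2: 9/20 sites differ → p = 0.45, d = −0.75 ln(1 − 0.6) = 0.687218 ≈ 0.687.
seq1–seq3: 9/20 sites differ → p = 0.45, d = −0.75 ln(1 − 0.6) = 0.687218 ≈ 0.687.
seq2–seq3: 9/20 sites differ → p = 0.45, d = −0.75 ln(1 − 0.6) = 0.687218 ≈ 0.687.

d(seq1,seq2) = 0.687, d(seq1,seq3) = 0.687, d(seq2,seq3) = 0.687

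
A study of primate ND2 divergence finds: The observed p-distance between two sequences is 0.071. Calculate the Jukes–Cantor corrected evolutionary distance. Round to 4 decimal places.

0.0746

d = −(3/4) ln(1 − 4p/3) = −0.75 ln(1 − 0.094667) = −0.75 ln(0.905333)
  = −0.75 × (-0.099452) = 0.074589 substitutions/site.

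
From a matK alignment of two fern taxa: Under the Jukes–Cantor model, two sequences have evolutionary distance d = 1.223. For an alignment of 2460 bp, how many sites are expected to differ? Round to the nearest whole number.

Invert JC69: p = (3/4)(1 − e^(−4d/3)) = 0.75 × (1 − e^(-1.630667)) = 0.75 × (1 − 0.195799) = 0.603151.
Expected differing sites = pL ≈ 0.603151 × 2460 = 1483.75146 ≈ 1484.

1484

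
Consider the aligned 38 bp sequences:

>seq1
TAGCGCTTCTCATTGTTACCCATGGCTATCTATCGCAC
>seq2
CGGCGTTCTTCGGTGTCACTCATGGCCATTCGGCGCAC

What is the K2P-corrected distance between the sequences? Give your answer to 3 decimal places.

0.604

Of 38 sites, 12 differences are transitions and 2 are transversions, so P = 12/38 ≈ 0.315789 and Q = 2/38 ≈ 0.052632.
Under the Kimura two-parameter model, d = −½ ln(1 − 2P − Q) − ¼ ln(1 − 2Q).
1 − 2P − Q = 0.31579, giving −½ ln(0.31579) = 0.576339.
1 − 2Q = 0.894736, giving −¼ ln(0.894736) = 0.027807.
d = 0.576339 + 0.027807 = 0.604146.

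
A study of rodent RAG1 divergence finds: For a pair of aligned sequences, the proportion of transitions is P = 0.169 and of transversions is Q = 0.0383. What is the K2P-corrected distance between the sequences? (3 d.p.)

Under the Kimura two-parameter model, d = −½ ln(1 − 2P − Q) − ¼ ln(1 − 2Q).
1 − 2P − Q = 0.6237, giving −½ ln(0.6237) = 0.236043.
1 − 2Q = 0.9234, giving −¼ ln(0.9234) = 0.019923.
d = 0.236043 + 0.019923 = 0.255966.

0.256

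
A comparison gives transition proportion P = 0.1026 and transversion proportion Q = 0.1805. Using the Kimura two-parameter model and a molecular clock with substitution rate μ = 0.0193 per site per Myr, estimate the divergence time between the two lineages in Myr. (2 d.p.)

9.21

Under the Kimura two-parameter model, d = −½ ln(1 − 2P − Q) − ¼ ln(1 − 2Q).
1 − 2P − Q = 0.6143, giving −½ ln(0.6143) = 0.243636.
1 − 2Q = 0.639, giving −¼ ln(0.639) = 0.111963.
d = 0.243636 + 0.111963 = 0.355599.
Under a molecular clock d = 2μt, so t = d/(2μ) = 0.355599 / (2 × 0.0193) = 9.21 Myr.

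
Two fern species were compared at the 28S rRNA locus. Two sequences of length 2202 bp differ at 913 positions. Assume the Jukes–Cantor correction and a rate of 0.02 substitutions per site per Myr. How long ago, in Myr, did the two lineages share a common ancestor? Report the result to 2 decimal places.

15.09

p = 913/2202 ≈ 0.414623.
d = −(3/4) ln(1 − 4p/3) = −0.75 ln(1 − 0.552831) = −0.75 ln(0.447169)
  = −0.75 × (-0.804819) = 0.603614 substitutions/site.
Under a molecular clock d = 2μt, so t = d/(2μ) = 0.603614 / (2 × 0.02) = 15.09 Myr.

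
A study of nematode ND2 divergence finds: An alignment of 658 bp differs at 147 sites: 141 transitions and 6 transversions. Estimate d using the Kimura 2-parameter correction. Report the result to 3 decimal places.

0.292

P = 141/658 ≈ 0.214286 and Q = 6/658 ≈ 0.009119.
Under the Kimura two-parameter model, d = −½ ln(1 − 2P − Q) − ¼ ln(1 − 2Q).
1 − 2P − Q = 0.562309, giving −½ ln(0.562309) = 0.287852.
1 − 2Q = 0.981762, giving −¼ ln(0.981762) = 0.004602.
d = 0.287852 + 0.004602 = 0.292454.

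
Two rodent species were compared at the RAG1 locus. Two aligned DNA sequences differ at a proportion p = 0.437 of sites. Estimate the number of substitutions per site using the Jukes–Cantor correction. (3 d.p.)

d = −(3/4) ln(1 − 4p/3) = −0.75 ln(1 − 0.582667) = −0.75 ln(0.417333)
  = −0.75 × (-0.873871) = 0.655403 substitutions/site.

0.655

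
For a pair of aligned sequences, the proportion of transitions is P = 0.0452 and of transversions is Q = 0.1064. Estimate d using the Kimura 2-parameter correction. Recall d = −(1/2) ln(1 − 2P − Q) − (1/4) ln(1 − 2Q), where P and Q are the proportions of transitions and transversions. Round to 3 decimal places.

0.169

Under the Kimura two-parameter model, d = −½ ln(1 − 2P − Q) − ¼ ln(1 − 2Q).
1 − 2P − Q = 0.8032, giving −½ ln(0.8032) = 0.109576.
1 − 2Q = 0.7872, giving −¼ ln(0.7872) = 0.059818.
d = 0.109576 + 0.059818 = 0.169394.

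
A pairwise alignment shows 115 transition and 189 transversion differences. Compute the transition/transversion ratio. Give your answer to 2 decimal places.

R = 115/189 = 0.608465… ≈ 0.61 (to 2 d.p.).

0.61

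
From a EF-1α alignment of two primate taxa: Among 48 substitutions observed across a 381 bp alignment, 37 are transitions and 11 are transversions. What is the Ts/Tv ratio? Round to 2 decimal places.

R = 37/11 = 3.363636… ≈ 3.36 (to 2 d.p.).

3.36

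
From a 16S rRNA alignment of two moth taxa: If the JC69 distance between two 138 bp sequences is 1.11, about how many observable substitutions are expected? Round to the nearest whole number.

80

Invert JC69: p = (3/4)(1 − e^(−4d/3)) = 0.75 × (1 − e^(-1.48)) = 0.75 × (1 − 0.227638) = 0.579272.
Expected differing sites = pL ≈ 0.579272 × 138 = 79.939536 ≈ 80.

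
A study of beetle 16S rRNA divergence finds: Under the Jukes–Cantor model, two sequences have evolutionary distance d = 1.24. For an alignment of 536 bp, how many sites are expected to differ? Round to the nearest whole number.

325

Invert JC69: p = (3/4)(1 − e^(−4d/3)) = 0.75 × (1 − e^(-1.653333)) = 0.75 × (1 − 0.191411) = 0.606442.
Expected differing sites = pL ≈ 0.606442 × 536 = 325.052912 ≈ 325.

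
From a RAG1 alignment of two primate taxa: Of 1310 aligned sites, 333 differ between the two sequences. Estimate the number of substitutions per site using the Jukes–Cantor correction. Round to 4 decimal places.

0.3104

p = 333/1310 ≈ 0.254198.
d = −(3/4) ln(1 − 4p/3) = −0.75 ln(1 − 0.338931) = −0.75 ln(0.661069)
  = −0.75 × (-0.413897) = 0.310423 substitutions/site.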